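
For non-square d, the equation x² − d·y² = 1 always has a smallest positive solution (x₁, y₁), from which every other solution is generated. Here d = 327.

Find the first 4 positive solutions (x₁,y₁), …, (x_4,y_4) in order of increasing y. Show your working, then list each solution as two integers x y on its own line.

217 12
94177 5208
40872601 2260260
17738614657 980947632

√327 = [18; 12,36, …], period ℓ=2 (even) → k=1
a_0=18:  p_0=18·1+0=18,  q_0=18·0+1=1
a_1=12:  p_1=12·18+1=217,  q_1=12·1+0=12
(x₁, y₁) = (217, 12);  217² − 327·12² = 1 ✓
k=2:  x_2 = 217·217+327·12·12 = 94177,  y_2 = 217·12+12·217 = 5208
k=3:  x_3 = 217·94177+327·12·5208 = 40872601,  y_3 = 217·5208+12·94177 = 2260260
k=4:  x_4 = 217·40872601+327·12·2260260 = 17738614657,  y_4 = 217·2260260+12·40872601 = 980947632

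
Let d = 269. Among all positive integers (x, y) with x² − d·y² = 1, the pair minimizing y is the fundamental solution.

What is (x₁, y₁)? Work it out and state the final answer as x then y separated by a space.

13449 820

√269 → a₀=16, period (2,2,32); ℓ=3 odd so k=5
a_0=16:  p_0=16·1+0=16,  q_0=16·0+1=1
…
a_3=32:  p_3=32·82+33=2657,  q_3=32·5+2=162
a_4=2:  p_4=2·2657+82=5396,  q_4=2·162+5=329
a_5=2:  p_5=2·5396+2657=13449,  q_5=2·329+162=820
fundamental: x₁=13449, y₁=820  (since 180875601 − 269·672400 = 1)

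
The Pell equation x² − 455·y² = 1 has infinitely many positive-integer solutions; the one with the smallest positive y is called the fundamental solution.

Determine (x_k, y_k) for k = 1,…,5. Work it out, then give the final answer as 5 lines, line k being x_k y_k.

64 3
8191 384
1048384 49149
134184961 6290688
17174626624 805158915

√455 = [21; 3,42, …], period ℓ=2 (even) → k=1
i=0: a=21 ⇒ p=21, q=1
i=1: a=3 ⇒ p=64, q=3
→ (64, 3).  Check: 64²=4096, 455·3²=4095, difference 1.
k=2:  x_2 = 64·64+455·3·3 = 8191,  y_2 = 64·3+3·64 = 384
k=3:  x_3 = 64·8191+455·3·384 = 1048384,  y_3 = 64·384+3·8191 = 49149
k=4:  x_4 = 64·1048384+455·3·49149 = 134184961,  y_4 = 64·49149+3·1048384 = 6290688
k=5:  x_5 = 64·134184961+455·3·6290688 = 17174626624,  y_5 = 64·6290688+3·134184961 = 805158915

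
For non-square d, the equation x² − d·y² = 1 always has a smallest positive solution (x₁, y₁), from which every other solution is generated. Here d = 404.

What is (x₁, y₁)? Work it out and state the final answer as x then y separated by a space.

201 10

d=404: √d = [20; 10,40] (ℓ=2, even), read p_1/q_1
a_0=20:  p_0=20·1+0=20,  q_0=20·0+1=1
a_1=10:  p_1=10·20+1=201,  q_1=10·1+0=10
(x₁, y₁) = (201, 10);  201² − 404·10² = 1 ✓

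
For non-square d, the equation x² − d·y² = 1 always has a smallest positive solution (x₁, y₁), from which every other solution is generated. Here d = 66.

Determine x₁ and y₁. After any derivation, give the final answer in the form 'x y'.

√66 = [8; 8,16, …], period ℓ=2 (even) → k=1
step 0: (8, 1)  from 8·(1,0) + (0,1)
step 1: (65, 8)  from 8·(8,1) + (1,0)
→ (65, 8).  Check: 65²=4225, 66·8²=4224, difference 1.

65 8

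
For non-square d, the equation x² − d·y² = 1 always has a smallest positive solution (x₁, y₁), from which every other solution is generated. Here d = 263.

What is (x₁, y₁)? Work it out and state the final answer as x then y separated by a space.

√263 = [16; 4,1,1,1,1,15,1,1,1,1,4,32, …], period ℓ=12 (even) → k=11
a_0=16:  p_0=16·1+0=16,  q_0=16·0+1=1
a_1=4:  p_1=4·16+1=65,  q_1=4·1+0=4
a_2=1:  p_2=1·65+16=81,  q_2=1·4+1=5
a_3=1:  p_3=1·81+65=146,  q_3=1·5+4=9
a_4=1:  p_4=1·146+81=227,  q_4=1·9+5=14
a_5=1:  p_5=1·227+146=373,  q_5=1·14+9=23
a_6=15:  p_6=15·373+227=5822,  q_6=15·23+14=359
a_7=1:  p_7=1·5822+373=6195,  q_7=1·359+23=382
…
a_9=1:  p_9=1·12017+6195=18212,  q_9=1·741+382=1123
a_10=1:  p_10=1·18212+12017=30229,  q_10=1·1123+741=1864
a_11=4:  p_11=4·30229+18212=139128,  q_11=4·1864+1123=8579
(x₁, y₁) = (139128, 8579);  139128² − 263·8579² = 1 ✓

139128 8579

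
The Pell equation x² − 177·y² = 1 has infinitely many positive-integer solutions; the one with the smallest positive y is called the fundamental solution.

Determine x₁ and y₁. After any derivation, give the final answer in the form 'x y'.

62423 4692

√177 = [13; 3,3,2,8,2,3,3,26, …], period ℓ=8 (even) → k=7
i=0: a=13 ⇒ p=13, q=1
i=1: a=3 ⇒ p=40, q=3
…
i=4: a=8 ⇒ p=2581, q=194
i=5: a=2 ⇒ p=5468, q=411
i=6: a=3 ⇒ p=18985, q=1427
i=7: a=3 ⇒ p=62423, q=4692
→ (62423, 4692).  Check: 62423²=3896630929, 177·4692²=3896630928, difference 1.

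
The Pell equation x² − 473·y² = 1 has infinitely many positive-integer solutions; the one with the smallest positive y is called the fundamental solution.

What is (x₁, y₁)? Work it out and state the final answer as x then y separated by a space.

87 4

d=473: √d = [21; 1,2,1,42] (ℓ=4, even), read p_3/q_3
i=0: a=21 ⇒ p=21, q=1
i=1: a=1 ⇒ p=22, q=1
i=2: a=2 ⇒ p=65, q=3
i=3: a=1 ⇒ p=87, q=4
→ (87, 4).  Check: 87²=7569, 473·4²=7568, difference 1.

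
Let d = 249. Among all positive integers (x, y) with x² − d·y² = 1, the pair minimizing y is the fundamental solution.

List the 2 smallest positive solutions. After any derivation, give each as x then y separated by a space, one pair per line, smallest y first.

d=249: √d = [15; 1,3,1,1,5,…,3,1,30] (ℓ=16, even), read p_15/q_15
i=0: a=15 ⇒ p=15, q=1
i=1: a=1 ⇒ p=16, q=1
i=2: a=3 ⇒ p=63, q=4
i=3: a=1 ⇒ p=79, q=5
i=4: a=1 ⇒ p=142, q=9
i=5: a=5 ⇒ p=789, q=50
i=6: a=1 ⇒ p=931, q=59
i=7: a=3 ⇒ p=3582, q=227
i=8: a=10 ⇒ p=36751, q=2329
i=9: a=3 ⇒ p=113835, q=7214
…
i=11: a=5 ⇒ p=866765, q=54929
i=12: a=1 ⇒ p=1017351, q=64472
i=13: a=1 ⇒ p=1884116, q=119401
i=14: a=3 ⇒ p=6669699, q=422675
i=15: a=1 ⇒ p=8553815, q=542076
→ (8553815, 542076).  Check: 8553815²=73167751054225, 249·542076²=73167751054224, difference 1.
k=2:  x_2 = 8553815·8553815+249·542076·542076 = 146335502108449,  y_2 = 8553815·542076+542076·8553815 = 9273635639880

8553815 542076
146335502108449 9273635639880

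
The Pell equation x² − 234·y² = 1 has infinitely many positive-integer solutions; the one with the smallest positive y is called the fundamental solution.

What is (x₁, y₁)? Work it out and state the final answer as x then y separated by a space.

5201 340

√234 → a₀=15, period (3,2,1,2,1,2,3,30); ℓ=8 even so k=7
a_0=15:  p_0=15·1+0=15,  q_0=15·0+1=1
a_1=3:  p_1=3·15+1=46,  q_1=3·1+0=3
a_2=2:  p_2=2·46+15=107,  q_2=2·3+1=7
a_3=1:  p_3=1·107+46=153,  q_3=1·7+3=10
a_4=2:  p_4=2·153+107=413,  q_4=2·10+7=27
a_5=1:  p_5=1·413+153=566,  q_5=1·27+10=37
a_6=2:  p_6=2·566+413=1545,  q_6=2·37+27=101
a_7=3:  p_7=3·1545+566=5201,  q_7=3·101+37=340
(x₁, y₁) = (5201, 340);  5201² − 234·340² = 1 ✓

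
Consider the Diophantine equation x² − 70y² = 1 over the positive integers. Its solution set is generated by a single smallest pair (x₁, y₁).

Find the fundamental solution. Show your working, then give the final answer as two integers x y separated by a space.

251 30

d=70: √d = [8; 2,1,2,1,2,16] (ℓ=6, even), read p_5/q_5
i=0: a=8 ⇒ p=8, q=1
…
i=4: a=1 ⇒ p=92, q=11
i=5: a=2 ⇒ p=251, q=30
→ (251, 30).  Check: 251²=63001, 70·30²=63000, difference 1.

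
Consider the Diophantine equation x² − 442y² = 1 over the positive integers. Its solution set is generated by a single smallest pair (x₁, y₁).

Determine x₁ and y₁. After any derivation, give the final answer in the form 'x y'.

[21; 42] for √442; ℓ=1 ⇒ convergent index 1
i=0: a=21 ⇒ p=21, q=1
i=1: a=42 ⇒ p=883, q=42
fundamental: x₁=883, y₁=42  (since 779689 − 442·1764 = 1)

883 42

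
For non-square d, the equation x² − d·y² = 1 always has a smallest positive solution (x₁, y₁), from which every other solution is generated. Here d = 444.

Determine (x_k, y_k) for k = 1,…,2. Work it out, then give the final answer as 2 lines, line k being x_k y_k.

√444 → a₀=21, period (14,42); ℓ=2 even so k=1
step 0: (21, 1)  from 21·(1,0) + (0,1)
step 1: (295, 14)  from 14·(21,1) + (1,0)
fundamental: x₁=295, y₁=14  (since 87025 − 444·196 = 1)
k=2:  x_2 = 295·295+444·14·14 = 174049,  y_2 = 295·14+14·295 = 8260

295 14
174049 8260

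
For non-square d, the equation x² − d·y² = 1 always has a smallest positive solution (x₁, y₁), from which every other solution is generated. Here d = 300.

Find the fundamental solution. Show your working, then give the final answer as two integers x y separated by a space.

d=300: √d = [17; 3,8,3,34] (ℓ=4, even), read p_3/q_3
k=0  a_k=17  p_k/q_k = 17/1
k=1  a_k=3  p_k/q_k = 52/3
k=2  a_k=8  p_k/q_k = 433/25
k=3  a_k=3  p_k/q_k = 1351/78
→ (1351, 78).  Check: 1351²=1825201, 300·78²=1825200, difference 1.

1351 78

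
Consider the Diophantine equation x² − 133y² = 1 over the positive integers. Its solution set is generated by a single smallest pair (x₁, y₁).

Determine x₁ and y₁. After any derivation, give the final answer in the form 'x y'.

2588599 224460

d=133: √d = [11; 1,1,7,5,1,…,1,1,22] (ℓ=16, even), read p_15/q_15
i=0: a=11 ⇒ p=11, q=1
i=1: a=1 ⇒ p=12, q=1
i=2: a=1 ⇒ p=23, q=2
i=3: a=7 ⇒ p=173, q=15
…
i=5: a=1 ⇒ p=1061, q=92
i=6: a=1 ⇒ p=1949, q=169
i=7: a=1 ⇒ p=3010, q=261
i=8: a=2 ⇒ p=7969, q=691
i=9: a=1 ⇒ p=10979, q=952
…
i=11: a=1 ⇒ p=29927, q=2595
…
i=14: a=1 ⇒ p=1378591, q=119539
i=15: a=1 ⇒ p=2588599, q=224460
fundamental: x₁=2588599, y₁=224460  (since 6700844782801 − 133·50382291600 = 1)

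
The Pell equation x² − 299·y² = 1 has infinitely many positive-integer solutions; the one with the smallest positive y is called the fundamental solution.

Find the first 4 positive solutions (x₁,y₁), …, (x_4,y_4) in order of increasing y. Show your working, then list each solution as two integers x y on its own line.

√299 = [17; 3,2,3,34, …], period ℓ=4 (even) → k=3
i=0: a=17 ⇒ p=17, q=1
…
i=2: a=2 ⇒ p=121, q=7
i=3: a=3 ⇒ p=415, q=24
→ (415, 24).  Check: 415²=172225, 299·24²=172224, difference 1.
(415+24√299)^2 = 344449 + 19920√299
(415+24√299)^3 = 285892255 + 16533576√299
(415+24√299)^4 = 237290227201 + 13722848160√299

415 24
344449 19920
285892255 16533576
237290227201 13722848160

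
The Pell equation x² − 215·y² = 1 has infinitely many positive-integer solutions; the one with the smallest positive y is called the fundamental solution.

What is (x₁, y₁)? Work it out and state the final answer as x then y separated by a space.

44 3

d=215: √d = [14; 1,1,1,28] (ℓ=4, even), read p_3/q_3
a_0=14:  p_0=14·1+0=14,  q_0=14·0+1=1
a_1=1:  p_1=1·14+1=15,  q_1=1·1+0=1
a_2=1:  p_2=1·15+14=29,  q_2=1·1+1=2
a_3=1:  p_3=1·29+15=44,  q_3=1·2+1=3
fundamental: x₁=44, y₁=3  (since 1936 − 215·9 = 1)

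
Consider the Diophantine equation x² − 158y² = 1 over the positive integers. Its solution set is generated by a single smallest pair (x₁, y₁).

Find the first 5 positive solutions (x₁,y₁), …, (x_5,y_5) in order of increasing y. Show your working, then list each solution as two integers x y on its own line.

√158 → a₀=12, period (1,1,3,12,3,1,1,24); ℓ=8 even so k=7
k=0  a_k=12  p_k/q_k = 12/1
k=1  a_k=1  p_k/q_k = 13/1
k=2  a_k=1  p_k/q_k = 25/2
…
k=6  a_k=1  p_k/q_k = 4412/351
k=7  a_k=1  p_k/q_k = 7743/616
→ (7743, 616).  Check: 7743²=59954049, 158·616²=59954048, difference 1.
k=2:  x_2 = 7743·7743+158·616·616 = 119908097,  y_2 = 7743·616+616·7743 = 9539376
k=3:  x_3 = 7743·119908097+158·616·9539376 = 1856896782399,  y_3 = 7743·9539376+616·119908097 = 147726776120
k=4:  x_4 = 7743·1856896782399+158·616·147726776120 = 28755903452322817,  y_4 = 7743·147726776120+616·1856896782399 = 2287696845454944
k=5:  x_5 = 7743·28755903452322817+158·616·2287696845454944 = 445313919005774361663,  y_5 = 7743·2287696845454944+616·28755903452322817 = 35427273200988486664

7743 616
119908097 9539376
1856896782399 147726776120
28755903452322817 2287696845454944
445313919005774361663 35427273200988486664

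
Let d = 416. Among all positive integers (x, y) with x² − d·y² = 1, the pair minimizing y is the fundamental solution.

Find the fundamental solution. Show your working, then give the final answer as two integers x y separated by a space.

√416 → a₀=20, period (2,1,1,9,1,1,2,40); ℓ=8 even so k=7
step 0: (20, 1)  from 20·(1,0) + (0,1)
…
step 6: (2060, 101)  from 1·(1081,53) + (979,48)
step 7: (5201, 255)  from 2·(2060,101) + (1081,53)
fundamental: x₁=5201, y₁=255  (since 27050401 − 416·65025 = 1)

5201 255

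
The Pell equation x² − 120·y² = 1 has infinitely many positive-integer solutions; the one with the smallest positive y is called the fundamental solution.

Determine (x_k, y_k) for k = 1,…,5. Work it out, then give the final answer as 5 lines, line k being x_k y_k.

d=120: √d = [10; 1,20] (ℓ=2, even), read p_1/q_1
k=0  a_k=10  p_k/q_k = 10/1
k=1  a_k=1  p_k/q_k = 11/1
(x₁, y₁) = (11, 1);  11² − 120·1² = 1 ✓
(11+1√120)^2 = 241 + 22√120
(11+1√120)^3 = 5291 + 483√120
(11+1√120)^4 = 116161 + 10604√120
(11+1√120)^5 = 2550251 + 232805√120

11 1
241 22
5291 483
116161 10604
2550251 232805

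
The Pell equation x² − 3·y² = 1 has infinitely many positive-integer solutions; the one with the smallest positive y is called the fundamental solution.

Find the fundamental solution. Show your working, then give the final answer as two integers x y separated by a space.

2 1

d=3: √d = [1; 1,2] (ℓ=2, even), read p_1/q_1
i=0: a=1 ⇒ p=1, q=1
i=1: a=1 ⇒ p=2, q=1
fundamental: x₁=2, y₁=1  (since 4 − 3·1 = 1)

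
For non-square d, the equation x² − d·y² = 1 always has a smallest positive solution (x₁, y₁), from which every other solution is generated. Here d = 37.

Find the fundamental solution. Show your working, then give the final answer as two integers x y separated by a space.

73 12

√37 = [6; 12, …], period ℓ=1 (odd) → k=1
k=0  a_k=6  p_k/q_k = 6/1
k=1  a_k=12  p_k/q_k = 73/12
(x₁, y₁) = (73, 12);  73² − 37·12² = 1 ✓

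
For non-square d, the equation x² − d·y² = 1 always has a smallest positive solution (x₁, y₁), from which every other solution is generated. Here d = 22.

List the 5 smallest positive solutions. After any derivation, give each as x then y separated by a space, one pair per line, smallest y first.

197 42
77617 16548
30580901 6519870
12048797377 2568812232
4747195585637 1012105499538

√22 = [4; 1,2,4,2,1,8, …], period ℓ=6 (even) → k=5
k=0  a_k=4  p_k/q_k = 4/1
…
k=4  a_k=2  p_k/q_k = 136/29
k=5  a_k=1  p_k/q_k = 197/42
(x₁, y₁) = (197, 42);  197² − 22·42² = 1 ✓
n=2: (197,42)∘(197,42) = (197·197+22·42·42, 197·42+42·197) = (77617,16548)
n=3: (77617,16548)∘(197,42) = (197·77617+22·42·16548, 197·16548+42·77617) = (30580901,6519870)
n=4: (30580901,6519870)∘(197,42) = (197·30580901+22·42·6519870, 197·6519870+42·30580901) = (12048797377,2568812232)
n=5: (12048797377,2568812232)∘(197,42) = (197·12048797377+22·42·2568812232, 197·2568812232+42·12048797377) = (4747195585637,1012105499538)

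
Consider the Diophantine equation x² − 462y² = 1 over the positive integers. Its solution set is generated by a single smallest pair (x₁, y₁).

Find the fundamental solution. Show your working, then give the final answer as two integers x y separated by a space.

43 2

d=462: √d = [21; 2,42] (ℓ=2, even), read p_1/q_1
step 0: (21, 1)  from 21·(1,0) + (0,1)
step 1: (43, 2)  from 2·(21,1) + (1,0)
(x₁, y₁) = (43, 2);  43² − 462·2² = 1 ✓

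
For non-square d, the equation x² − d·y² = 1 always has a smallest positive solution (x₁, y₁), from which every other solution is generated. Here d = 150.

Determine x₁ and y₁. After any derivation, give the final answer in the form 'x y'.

49 4

d=150: √d = [12; 4,24] (ℓ=2, even), read p_1/q_1
step 0: (12, 1)  from 12·(1,0) + (0,1)
step 1: (49, 4)  from 4·(12,1) + (1,0)
→ (49, 4).  Check: 49²=2401, 150·4²=2400, difference 1.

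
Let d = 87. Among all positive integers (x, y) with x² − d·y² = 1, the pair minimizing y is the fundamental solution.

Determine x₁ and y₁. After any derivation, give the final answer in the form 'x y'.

d=87: √d = [9; 3,18] (ℓ=2, even), read p_1/q_1
i=0: a=9 ⇒ p=9, q=1
i=1: a=3 ⇒ p=28, q=3
(x₁, y₁) = (28, 3);  28² − 87·3² = 1 ✓

28 3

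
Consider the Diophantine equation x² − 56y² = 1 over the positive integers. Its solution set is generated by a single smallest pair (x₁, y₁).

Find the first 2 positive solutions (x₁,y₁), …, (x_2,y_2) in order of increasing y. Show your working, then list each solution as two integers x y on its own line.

15 2
449 60

d=56: √d = [7; 2,14] (ℓ=2, even), read p_1/q_1
i=0: a=7 ⇒ p=7, q=1
i=1: a=2 ⇒ p=15, q=2
(x₁, y₁) = (15, 2);  15² − 56·2² = 1 ✓
k=2:  x_2 = 15·15+56·2·2 = 449,  y_2 = 15·2+2·15 = 60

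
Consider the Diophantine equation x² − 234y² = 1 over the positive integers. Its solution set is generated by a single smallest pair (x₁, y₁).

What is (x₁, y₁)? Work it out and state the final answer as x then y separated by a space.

5201 340

[15; 3,2,1,2,1,2,3,30] for √234; ℓ=8 ⇒ convergent index 7
step 0: (15, 1)  from 15·(1,0) + (0,1)
step 1: (46, 3)  from 3·(15,1) + (1,0)
step 2: (107, 7)  from 2·(46,3) + (15,1)
…
step 5: (566, 37)  from 1·(413,27) + (153,10)
step 6: (1545, 101)  from 2·(566,37) + (413,27)
step 7: (5201, 340)  from 3·(1545,101) + (566,37)
→ (5201, 340).  Check: 5201²=27050401, 234·340²=27050400, difference 1.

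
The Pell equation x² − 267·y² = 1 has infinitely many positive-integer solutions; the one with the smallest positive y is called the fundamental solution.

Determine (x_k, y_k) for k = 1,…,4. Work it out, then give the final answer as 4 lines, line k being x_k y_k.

2402 147
11539207 706188
55434348026 3392527005
266306596377697 16297699025832

[16; 2,1,15,1,2,32] for √267; ℓ=6 ⇒ convergent index 5
k=0  a_k=16  p_k/q_k = 16/1
k=1  a_k=2  p_k/q_k = 33/2
k=2  a_k=1  p_k/q_k = 49/3
k=3  a_k=15  p_k/q_k = 768/47
k=4  a_k=1  p_k/q_k = 817/50
k=5  a_k=2  p_k/q_k = 2402/147
→ (2402, 147).  Check: 2402²=5769604, 267·147²=5769603, difference 1.
(2402+147√267)^2 = 11539207 + 706188√267
(2402+147√267)^3 = 55434348026 + 3392527005√267
(2402+147√267)^4 = 266306596377697 + 16297699025832√267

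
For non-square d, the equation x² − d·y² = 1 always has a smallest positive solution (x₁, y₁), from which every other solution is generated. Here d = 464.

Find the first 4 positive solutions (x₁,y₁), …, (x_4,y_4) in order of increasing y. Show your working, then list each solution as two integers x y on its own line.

√464 = [21; 1,1,5,1,1,1,5,1,1,42, …], period ℓ=10 (even) → k=9
i=0: a=21 ⇒ p=21, q=1
i=1: a=1 ⇒ p=22, q=1
i=2: a=1 ⇒ p=43, q=2
…
i=4: a=1 ⇒ p=280, q=13
i=5: a=1 ⇒ p=517, q=24
i=6: a=1 ⇒ p=797, q=37
…
i=8: a=1 ⇒ p=5299, q=246
i=9: a=1 ⇒ p=9801, q=455
(x₁, y₁) = (9801, 455);  9801² − 464·455² = 1 ✓
(9801+455√464)^2 = 192119201 + 8918910√464
(9801+455√464)^3 = 3765920568201 + 174828473365√464
(9801+455√464)^4 = 73819574785756801 + 3426987725981820√464

9801 455
192119201 8918910
3765920568201 174828473365
73819574785756801 3426987725981820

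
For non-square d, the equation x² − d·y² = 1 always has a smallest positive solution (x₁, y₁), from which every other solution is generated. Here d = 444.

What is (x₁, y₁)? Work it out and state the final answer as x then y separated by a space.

√444 = [21; 14,42, …], period ℓ=2 (even) → k=1
k=0  a_k=21  p_k/q_k = 21/1
k=1  a_k=14  p_k/q_k = 295/14
(x₁, y₁) = (295, 14);  295² − 444·14² = 1 ✓

295 14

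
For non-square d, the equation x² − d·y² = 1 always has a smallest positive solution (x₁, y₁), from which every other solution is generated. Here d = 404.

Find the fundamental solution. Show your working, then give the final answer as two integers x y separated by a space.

[20; 10,40] for √404; ℓ=2 ⇒ convergent index 1
step 0: (20, 1)  from 20·(1,0) + (0,1)
step 1: (201, 10)  from 10·(20,1) + (1,0)
(x₁, y₁) = (201, 10);  201² − 404·10² = 1 ✓

201 10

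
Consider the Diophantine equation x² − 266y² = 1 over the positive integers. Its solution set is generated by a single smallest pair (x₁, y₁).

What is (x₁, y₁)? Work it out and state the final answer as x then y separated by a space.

[16; 3,4,3,32] for √266; ℓ=4 ⇒ convergent index 3
step 0: (16, 1)  from 16·(1,0) + (0,1)
step 1: (49, 3)  from 3·(16,1) + (1,0)
step 2: (212, 13)  from 4·(49,3) + (16,1)
step 3: (685, 42)  from 3·(212,13) + (49,3)
(x₁, y₁) = (685, 42);  685² − 266·42² = 1 ✓

685 42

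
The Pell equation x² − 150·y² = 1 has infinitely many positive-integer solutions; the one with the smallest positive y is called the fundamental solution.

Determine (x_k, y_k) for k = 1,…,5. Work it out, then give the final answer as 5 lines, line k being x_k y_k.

[12; 4,24] for √150; ℓ=2 ⇒ convergent index 1
a_0=12:  p_0=12·1+0=12,  q_0=12·0+1=1
a_1=4:  p_1=4·12+1=49,  q_1=4·1+0=4
(x₁, y₁) = (49, 4);  49² − 150·4² = 1 ✓
k=2:  x_2 = 49·49+150·4·4 = 4801,  y_2 = 49·4+4·49 = 392
k=3:  x_3 = 49·4801+150·4·392 = 470449,  y_3 = 49·392+4·4801 = 38412
k=4:  x_4 = 49·470449+150·4·38412 = 46099201,  y_4 = 49·38412+4·470449 = 3763984
k=5:  x_5 = 49·46099201+150·4·3763984 = 4517251249,  y_5 = 49·3763984+4·46099201 = 368832020

49 4
4801 392
470449 38412
46099201 3763984
4517251249 368832020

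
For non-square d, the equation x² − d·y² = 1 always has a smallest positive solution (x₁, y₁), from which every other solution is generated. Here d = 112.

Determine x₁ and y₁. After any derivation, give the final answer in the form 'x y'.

√112 = [10; 1,1,2,1,1,20, …], period ℓ=6 (even) → k=5
step 0: (10, 1)  from 10·(1,0) + (0,1)
step 1: (11, 1)  from 1·(10,1) + (1,0)
…
step 4: (74, 7)  from 1·(53,5) + (21,2)
step 5: (127, 12)  from 1·(74,7) + (53,5)
(x₁, y₁) = (127, 12);  127² − 112·12² = 1 ✓

127 12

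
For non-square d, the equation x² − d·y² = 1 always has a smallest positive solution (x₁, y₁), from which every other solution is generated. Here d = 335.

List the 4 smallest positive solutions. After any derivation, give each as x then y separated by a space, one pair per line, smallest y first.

d=335: √d = [18; 3,3,3,36] (ℓ=4, even), read p_3/q_3
step 0: (18, 1)  from 18·(1,0) + (0,1)
step 1: (55, 3)  from 3·(18,1) + (1,0)
step 2: (183, 10)  from 3·(55,3) + (18,1)
step 3: (604, 33)  from 3·(183,10) + (55,3)
(x₁, y₁) = (604, 33);  604² − 335·33² = 1 ✓
n=2: (604,33)∘(604,33) = (604·604+335·33·33, 604·33+33·604) = (729631,39864)
n=3: (729631,39864)∘(604,33) = (604·729631+335·33·39864, 604·39864+33·729631) = (881393644,48155679)
n=4: (881393644,48155679)∘(604,33) = (604·881393644+335·33·48155679, 604·48155679+33·881393644) = (1064722792321,58172020368)

604 33
729631 39864
881393644 48155679
1064722792321 58172020368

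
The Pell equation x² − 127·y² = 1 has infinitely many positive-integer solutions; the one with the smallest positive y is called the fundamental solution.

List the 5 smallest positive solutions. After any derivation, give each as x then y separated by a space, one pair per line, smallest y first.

4730624 419775
44757606858751 3971595379200
423462818377139450624 37576248838264821825
4006486743445029115330560001 355518209168531397366758400
37906364688445371364544653008890624 3363645945459311770024609913661375

d=127: √d = [11; 3,1,2,2,7,11,7,2,2,1,3,22] (ℓ=12, even), read p_11/q_11
a_0=11:  p_0=11·1+0=11,  q_0=11·0+1=1
…
a_2=1:  p_2=1·34+11=45,  q_2=1·3+1=4
a_3=2:  p_3=2·45+34=124,  q_3=2·4+3=11
…
a_9=2:  p_9=2·367620+171701=906941,  q_9=2·32621+15236=80478
a_10=1:  p_10=1·906941+367620=1274561,  q_10=1·80478+32621=113099
a_11=3:  p_11=3·1274561+906941=4730624,  q_11=3·113099+80478=419775
fundamental: x₁=4730624, y₁=419775  (since 22378803429376 − 127·176211050625 = 1)
(x_2, y_2) = (4730624·4730624 + 127·419775·419775, 4730624·419775 + 419775·4730624) = (44757606858751, 3971595379200)
(x_3, y_3) = (4730624·44757606858751 + 127·419775·3971595379200, 4730624·3971595379200 + 419775·44757606858751) = (423462818377139450624, 37576248838264821825)
(x_4, y_4) = (4730624·423462818377139450624 + 127·419775·37576248838264821825, 4730624·37576248838264821825 + 419775·423462818377139450624) = (4006486743445029115330560001, 355518209168531397366758400)
(x_5, y_5) = (4730624·4006486743445029115330560001 + 127·419775·355518209168531397366758400, 4730624·355518209168531397366758400 + 419775·4006486743445029115330560001) = (37906364688445371364544653008890624, 3363645945459311770024609913661375)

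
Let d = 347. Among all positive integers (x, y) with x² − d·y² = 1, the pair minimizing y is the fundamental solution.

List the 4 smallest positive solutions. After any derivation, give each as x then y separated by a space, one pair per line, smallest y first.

641602 34443
823306252807 44197395372
1056469876826312026 56714274530897445
1355666371822207590758497 72775983935101527618408

[18; 1,1,1,2,4,…,1,1,36] for √347; ℓ=14 ⇒ convergent index 13
step 0: (18, 1)  from 18·(1,0) + (0,1)
step 1: (19, 1)  from 1·(18,1) + (1,0)
step 2: (37, 2)  from 1·(19,1) + (18,1)
…
step 4: (149, 8)  from 2·(56,3) + (37,2)
step 5: (652, 35)  from 4·(149,8) + (56,3)
…
step 8: (15070, 809)  from 1·(14269,766) + (801,43)
step 9: (74549, 4002)  from 4·(15070,809) + (14269,766)
step 10: (164168, 8813)  from 2·(74549,4002) + (15070,809)
step 11: (238717, 12815)  from 1·(164168,8813) + (74549,4002)
step 12: (402885, 21628)  from 1·(238717,12815) + (164168,8813)
step 13: (641602, 34443)  from 1·(402885,21628) + (238717,12815)
fundamental: x₁=641602, y₁=34443  (since 411653126404 − 347·1186320249 = 1)
n=2: (641602,34443)∘(641602,34443) = (641602·641602+347·34443·34443, 641602·34443+34443·641602) = (823306252807,44197395372)
n=3: (823306252807,44197395372)∘(641602,34443) = (641602·823306252807+347·34443·44197395372, 641602·44197395372+34443·823306252807) = (1056469876826312026,56714274530897445)
n=4: (1056469876826312026,56714274530897445)∘(641602,34443) = (641602·1056469876826312026+347·34443·56714274530897445, 641602·56714274530897445+34443·1056469876826312026) = (1355666371822207590758497,72775983935101527618408)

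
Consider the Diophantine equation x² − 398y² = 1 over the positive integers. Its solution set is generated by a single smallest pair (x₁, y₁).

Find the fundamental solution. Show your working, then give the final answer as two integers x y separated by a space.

399 20

√398 = [19; 1,18,1,38, …], period ℓ=4 (even) → k=3
a_0=19:  p_0=19·1+0=19,  q_0=19·0+1=1
a_1=1:  p_1=1·19+1=20,  q_1=1·1+0=1
a_2=18:  p_2=18·20+19=379,  q_2=18·1+1=19
a_3=1:  p_3=1·379+20=399,  q_3=1·19+1=20
→ (399, 20).  Check: 399²=159201, 398·20²=159200, difference 1.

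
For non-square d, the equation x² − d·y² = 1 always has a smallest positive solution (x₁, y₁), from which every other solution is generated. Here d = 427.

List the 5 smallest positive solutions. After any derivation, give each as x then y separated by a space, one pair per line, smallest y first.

62 3
7687 372
953126 46125
118179937 5719128
14653359062 709125747

[20; 1,1,1,40] for √427; ℓ=4 ⇒ convergent index 3
step 0: (20, 1)  from 20·(1,0) + (0,1)
…
step 2: (41, 2)  from 1·(21,1) + (20,1)
step 3: (62, 3)  from 1·(41,2) + (21,1)
→ (62, 3).  Check: 62²=3844, 427·3²=3843, difference 1.
k=2:  x_2 = 62·62+427·3·3 = 7687,  y_2 = 62·3+3·62 = 372
k=3:  x_3 = 62·7687+427·3·372 = 953126,  y_3 = 62·372+3·7687 = 46125
k=4:  x_4 = 62·953126+427·3·46125 = 118179937,  y_4 = 62·46125+3·953126 = 5719128
k=5:  x_5 = 62·118179937+427·3·5719128 = 14653359062,  y_5 = 62·5719128+3·118179937 = 709125747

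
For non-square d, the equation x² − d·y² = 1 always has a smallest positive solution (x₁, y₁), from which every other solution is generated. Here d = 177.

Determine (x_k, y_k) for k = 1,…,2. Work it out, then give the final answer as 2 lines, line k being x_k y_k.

62423 4692
7793261857 585777432

√177 → a₀=13, period (3,3,2,8,2,3,3,26); ℓ=8 even so k=7
a_0=13:  p_0=13·1+0=13,  q_0=13·0+1=1
a_1=3:  p_1=3·13+1=40,  q_1=3·1+0=3
a_2=3:  p_2=3·40+13=133,  q_2=3·3+1=10
…
a_4=8:  p_4=8·306+133=2581,  q_4=8·23+10=194
…
a_6=3:  p_6=3·5468+2581=18985,  q_6=3·411+194=1427
a_7=3:  p_7=3·18985+5468=62423,  q_7=3·1427+411=4692
→ (62423, 4692).  Check: 62423²=3896630929, 177·4692²=3896630928, difference 1.
k=2:  x_2 = 62423·62423+177·4692·4692 = 7793261857,  y_2 = 62423·4692+4692·62423 = 585777432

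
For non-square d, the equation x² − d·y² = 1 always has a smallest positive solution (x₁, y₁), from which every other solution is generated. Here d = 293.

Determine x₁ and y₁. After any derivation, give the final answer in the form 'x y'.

12320649 719780

√293 → a₀=17, period (8,1,1,8,34); ℓ=5 odd so k=9
step 0: (17, 1)  from 17·(1,0) + (0,1)
…
step 3: (291, 17)  from 1·(154,9) + (137,8)
…
step 6: (679914, 39721)  from 8·(84679,4947) + (2482,145)
step 7: (764593, 44668)  from 1·(679914,39721) + (84679,4947)
step 8: (1444507, 84389)  from 1·(764593,44668) + (679914,39721)
step 9: (12320649, 719780)  from 8·(1444507,84389) + (764593,44668)
(x₁, y₁) = (12320649, 719780);  12320649² − 293·719780² = 1 ✓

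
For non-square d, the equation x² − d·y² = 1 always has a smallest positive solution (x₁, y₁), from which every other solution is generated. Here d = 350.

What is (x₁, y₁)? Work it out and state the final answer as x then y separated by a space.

d=350: √d = [18; 1,2,2,2,1,36] (ℓ=6, even), read p_5/q_5
step 0: (18, 1)  from 18·(1,0) + (0,1)
step 1: (19, 1)  from 1·(18,1) + (1,0)
step 2: (56, 3)  from 2·(19,1) + (18,1)
step 3: (131, 7)  from 2·(56,3) + (19,1)
step 4: (318, 17)  from 2·(131,7) + (56,3)
step 5: (449, 24)  from 1·(318,17) + (131,7)
fundamental: x₁=449, y₁=24  (since 201601 − 350·576 = 1)

449 24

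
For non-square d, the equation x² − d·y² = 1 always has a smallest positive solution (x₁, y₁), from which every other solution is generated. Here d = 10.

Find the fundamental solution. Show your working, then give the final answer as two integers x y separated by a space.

19 6

d=10: √d = [3; 6] (ℓ=1, odd), read p_1/q_1
k=0  a_k=3  p_k/q_k = 3/1
k=1  a_k=6  p_k/q_k = 19/6
fundamental: x₁=19, y₁=6  (since 361 − 10·36 = 1)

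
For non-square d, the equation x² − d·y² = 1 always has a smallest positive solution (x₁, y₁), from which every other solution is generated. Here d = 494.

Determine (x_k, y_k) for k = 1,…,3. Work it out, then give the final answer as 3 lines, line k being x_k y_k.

73035 3286
10668222449 479986020
1558307253052395 70111557938114

d=494: √d = [22; 4,2,2,1,2,1,2,2,4,44] (ℓ=10, even), read p_9/q_9
i=0: a=22 ⇒ p=22, q=1
…
i=2: a=2 ⇒ p=200, q=9
…
i=4: a=1 ⇒ p=689, q=31
i=5: a=2 ⇒ p=1867, q=84
i=6: a=1 ⇒ p=2556, q=115
i=7: a=2 ⇒ p=6979, q=314
i=8: a=2 ⇒ p=16514, q=743
i=9: a=4 ⇒ p=73035, q=3286
→ (73035, 3286).  Check: 73035²=5334111225, 494·3286²=5334111224, difference 1.
n=2: (73035,3286)∘(73035,3286) = (73035·73035+494·3286·3286, 73035·3286+3286·73035) = (10668222449,479986020)
n=3: (10668222449,479986020)∘(73035,3286) = (73035·10668222449+494·3286·479986020, 73035·479986020+3286·10668222449) = (1558307253052395,70111557938114)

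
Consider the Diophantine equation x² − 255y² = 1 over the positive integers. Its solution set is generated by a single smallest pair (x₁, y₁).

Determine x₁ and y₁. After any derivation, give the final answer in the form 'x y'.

16 1

√255 → a₀=15, period (1,30); ℓ=2 even so k=1
k=0  a_k=15  p_k/q_k = 15/1
k=1  a_k=1  p_k/q_k = 16/1
(x₁, y₁) = (16, 1);  16² − 255·1² = 1 ✓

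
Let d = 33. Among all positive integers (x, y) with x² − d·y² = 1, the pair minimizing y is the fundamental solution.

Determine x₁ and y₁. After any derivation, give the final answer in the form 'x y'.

d=33: √d = [5; 1,2,1,10] (ℓ=4, even), read p_3/q_3
i=0: a=5 ⇒ p=5, q=1
…
i=2: a=2 ⇒ p=17, q=3
i=3: a=1 ⇒ p=23, q=4
fundamental: x₁=23, y₁=4  (since 529 − 33·16 = 1)

23 4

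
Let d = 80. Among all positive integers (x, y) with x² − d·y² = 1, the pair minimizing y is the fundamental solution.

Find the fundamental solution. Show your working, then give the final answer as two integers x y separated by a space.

9 1

[8; 1,16] for √80; ℓ=2 ⇒ convergent index 1
step 0: (8, 1)  from 8·(1,0) + (0,1)
step 1: (9, 1)  from 1·(8,1) + (1,0)
(x₁, y₁) = (9, 1);  9² − 80·1² = 1 ✓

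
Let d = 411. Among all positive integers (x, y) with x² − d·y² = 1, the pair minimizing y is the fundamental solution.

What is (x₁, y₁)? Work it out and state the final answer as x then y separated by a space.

√411 → a₀=20, period (3,1,1,1,19,1,1,1,3,40); ℓ=10 even so k=9
k=0  a_k=20  p_k/q_k = 20/1
…
k=3  a_k=1  p_k/q_k = 142/7
k=4  a_k=1  p_k/q_k = 223/11
…
k=6  a_k=1  p_k/q_k = 4602/227
…
k=8  a_k=1  p_k/q_k = 13583/670
k=9  a_k=3  p_k/q_k = 49730/2453
→ (49730, 2453).  Check: 49730²=2473072900, 411·2453²=2473072899, difference 1.

49730 2453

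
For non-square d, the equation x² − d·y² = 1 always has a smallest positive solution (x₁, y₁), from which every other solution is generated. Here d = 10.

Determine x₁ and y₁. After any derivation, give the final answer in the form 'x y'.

√10 = [3; 6, …], period ℓ=1 (odd) → k=1
i=0: a=3 ⇒ p=3, q=1
i=1: a=6 ⇒ p=19, q=6
→ (19, 6).  Check: 19²=361, 10·6²=360, difference 1.

19 6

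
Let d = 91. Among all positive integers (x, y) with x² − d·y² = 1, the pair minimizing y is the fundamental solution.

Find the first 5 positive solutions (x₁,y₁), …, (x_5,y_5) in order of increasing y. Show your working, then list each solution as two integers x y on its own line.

1574 165
4954951 519420
15598184174 1635133995
49103078824801 5147401296840
154576476542289374 16204017647318325

d=91: √d = [9; 1,1,5,1,5,1,1,18] (ℓ=8, even), read p_7/q_7
a_0=9:  p_0=9·1+0=9,  q_0=9·0+1=1
…
a_3=5:  p_3=5·19+10=105,  q_3=5·2+1=11
…
a_6=1:  p_6=1·725+124=849,  q_6=1·76+13=89
a_7=1:  p_7=1·849+725=1574,  q_7=1·89+76=165
(x₁, y₁) = (1574, 165);  1574² − 91·165² = 1 ✓
(1574+165√91)^2 = 4954951 + 519420√91
(1574+165√91)^3 = 15598184174 + 1635133995√91
(1574+165√91)^4 = 49103078824801 + 5147401296840√91
(1574+165√91)^5 = 154576476542289374 + 16204017647318325√91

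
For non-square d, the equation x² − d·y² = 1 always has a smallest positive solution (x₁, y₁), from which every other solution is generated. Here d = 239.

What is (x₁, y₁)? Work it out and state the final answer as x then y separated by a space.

√239 = [15; 2,5,1,2,4,15,4,2,1,5,2,30, …], period ℓ=12 (even) → k=11
a_0=15:  p_0=15·1+0=15,  q_0=15·0+1=1
a_1=2:  p_1=2·15+1=31,  q_1=2·1+0=2
a_2=5:  p_2=5·31+15=170,  q_2=5·2+1=11
a_3=1:  p_3=1·170+31=201,  q_3=1·11+2=13
…
a_5=4:  p_5=4·572+201=2489,  q_5=4·37+13=161
…
a_7=4:  p_7=4·37907+2489=154117,  q_7=4·2452+161=9969
a_8=2:  p_8=2·154117+37907=346141,  q_8=2·9969+2452=22390
a_9=1:  p_9=1·346141+154117=500258,  q_9=1·22390+9969=32359
a_10=5:  p_10=5·500258+346141=2847431,  q_10=5·32359+22390=184185
a_11=2:  p_11=2·2847431+500258=6195120,  q_11=2·184185+32359=400729
fundamental: x₁=6195120, y₁=400729  (since 38379511814400 − 239·160583731441 = 1)

6195120 400729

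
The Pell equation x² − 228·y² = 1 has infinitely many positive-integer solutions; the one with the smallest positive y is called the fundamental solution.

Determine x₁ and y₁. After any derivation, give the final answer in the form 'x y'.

151 10

√228 = [15; 10,30, …], period ℓ=2 (even) → k=1
step 0: (15, 1)  from 15·(1,0) + (0,1)
step 1: (151, 10)  from 10·(15,1) + (1,0)
fundamental: x₁=151, y₁=10  (since 22801 − 228·100 = 1)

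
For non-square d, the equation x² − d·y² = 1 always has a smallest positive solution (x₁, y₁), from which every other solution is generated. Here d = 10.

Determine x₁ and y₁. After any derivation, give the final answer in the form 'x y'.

√10 → a₀=3, period (6); ℓ=1 odd so k=1
k=0  a_k=3  p_k/q_k = 3/1
k=1  a_k=6  p_k/q_k = 19/6
fundamental: x₁=19, y₁=6  (since 361 − 10·36 = 1)

19 6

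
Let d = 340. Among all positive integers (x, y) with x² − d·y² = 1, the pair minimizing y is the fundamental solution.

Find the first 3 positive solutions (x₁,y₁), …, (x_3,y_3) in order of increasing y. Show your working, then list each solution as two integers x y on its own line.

√340 → a₀=18, period (2,3,1,1,1,…,3,2,36); ℓ=14 even so k=13
k=0  a_k=18  p_k/q_k = 18/1
k=1  a_k=2  p_k/q_k = 37/2
k=2  a_k=3  p_k/q_k = 129/7
k=3  a_k=1  p_k/q_k = 166/9
…
k=5  a_k=1  p_k/q_k = 461/25
…
k=7  a_k=8  p_k/q_k = 6509/353
k=8  a_k=1  p_k/q_k = 7265/394
…
k=10  a_k=1  p_k/q_k = 21039/1141
k=11  a_k=1  p_k/q_k = 34813/1888
k=12  a_k=3  p_k/q_k = 125478/6805
k=13  a_k=2  p_k/q_k = 285769/15498
(x₁, y₁) = (285769, 15498);  285769² − 340·15498² = 1 ✓
(285769+15498√340)^2 = 163327842721 + 8857695924√340
(285769+15498√340)^3 = 93348068572789129 + 5062509812995614√340

285769 15498
163327842721 8857695924
93348068572789129 5062509812995614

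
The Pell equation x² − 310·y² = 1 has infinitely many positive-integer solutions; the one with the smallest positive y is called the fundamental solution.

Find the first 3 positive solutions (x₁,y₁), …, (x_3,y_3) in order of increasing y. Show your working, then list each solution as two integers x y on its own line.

848719 48204
1440647881921 81823301352
2445410459391369679 138889981000287972

[17; 1,1,1,1,5,…,1,1,34] for √310; ℓ=16 ⇒ convergent index 15
i=0: a=17 ⇒ p=17, q=1
…
i=3: a=1 ⇒ p=53, q=3
…
i=5: a=5 ⇒ p=493, q=28
i=6: a=3 ⇒ p=1567, q=89
i=7: a=1 ⇒ p=2060, q=117
…
i=12: a=1 ⇒ p=181315, q=10298
i=13: a=1 ⇒ p=333702, q=18953
i=14: a=1 ⇒ p=515017, q=29251
i=15: a=1 ⇒ p=848719, q=48204
fundamental: x₁=848719, y₁=48204  (since 720323940961 − 310·2323625616 = 1)
k=2:  x_2 = 848719·848719+310·48204·48204 = 1440647881921,  y_2 = 848719·48204+48204·848719 = 81823301352
k=3:  x_3 = 848719·1440647881921+310·48204·81823301352 = 2445410459391369679,  y_3 = 848719·81823301352+48204·1440647881921 = 138889981000287972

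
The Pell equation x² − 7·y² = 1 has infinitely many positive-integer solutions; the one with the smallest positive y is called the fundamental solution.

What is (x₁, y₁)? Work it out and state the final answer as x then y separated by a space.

[2; 1,1,1,4] for √7; ℓ=4 ⇒ convergent index 3
step 0: (2, 1)  from 2·(1,0) + (0,1)
…
step 2: (5, 2)  from 1·(3,1) + (2,1)
step 3: (8, 3)  from 1·(5,2) + (3,1)
→ (8, 3).  Check: 8²=64, 7·3²=63, difference 1.

8 3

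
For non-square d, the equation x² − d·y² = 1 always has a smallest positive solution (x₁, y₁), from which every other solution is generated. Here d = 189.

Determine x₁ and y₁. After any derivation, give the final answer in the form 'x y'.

√189 → a₀=13, period (1,2,1,26); ℓ=4 even so k=3
step 0: (13, 1)  from 13·(1,0) + (0,1)
…
step 2: (41, 3)  from 2·(14,1) + (13,1)
step 3: (55, 4)  from 1·(41,3) + (14,1)
(x₁, y₁) = (55, 4);  55² − 189·4² = 1 ✓

55 4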